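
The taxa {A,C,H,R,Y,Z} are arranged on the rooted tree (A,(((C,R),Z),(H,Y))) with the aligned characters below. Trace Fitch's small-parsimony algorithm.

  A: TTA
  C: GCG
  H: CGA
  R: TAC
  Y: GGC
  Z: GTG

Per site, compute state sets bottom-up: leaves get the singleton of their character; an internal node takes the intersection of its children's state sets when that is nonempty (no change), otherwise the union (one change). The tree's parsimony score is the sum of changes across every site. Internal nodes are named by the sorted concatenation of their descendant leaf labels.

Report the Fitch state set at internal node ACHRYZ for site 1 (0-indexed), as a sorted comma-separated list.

T

site 0, node CR: C={G} ∪ R={T} → {G,T} (+1)
site 0, node CRZ: CR={G,T} ∩ Z={G} → {G} (+0)
site 0, node HY: H={C} ∪ Y={G} → {C,G} (+1)
site 0, node CHRYZ: CRZ={G} ∩ HY={C,G} → {G} (+0)
site 0, node ACHRYZ: A={T} ∪ CHRYZ={G} → {G,T} (+1)
site 1, node CR: C={C} ∪ R={A} → {A,C} (+1)
site 1, node CRZ: CR={A,C} ∪ Z={T} → {A,C,T} (+1)
site 1, node HY: H={G} ∩ Y={G} → {G} (+0)
site 1, node CHRYZ: CRZ={A,C,T} ∪ HY={G} → {A,C,G,T} (+1)
site 1, node ACHRYZ: A={T} ∩ CHRYZ={A,C,G,T} → {T} (+0)
site 2, node CR: C={G} ∪ R={C} → {C,G} (+1)
site 2, node CRZ: CR={C,G} ∩ Z={G} → {G} (+0)
site 2, node HY: H={A} ∪ Y={C} → {A,C} (+1)
site 2, node CHRYZ: CRZ={G} ∪ HY={A,C} → {A,C,G} (+1)
site 2, node ACHRYZ: A={A} ∩ CHRYZ={A,C,G} → {A} (+0)
per-site changes: [3, 3, 3]; total = 9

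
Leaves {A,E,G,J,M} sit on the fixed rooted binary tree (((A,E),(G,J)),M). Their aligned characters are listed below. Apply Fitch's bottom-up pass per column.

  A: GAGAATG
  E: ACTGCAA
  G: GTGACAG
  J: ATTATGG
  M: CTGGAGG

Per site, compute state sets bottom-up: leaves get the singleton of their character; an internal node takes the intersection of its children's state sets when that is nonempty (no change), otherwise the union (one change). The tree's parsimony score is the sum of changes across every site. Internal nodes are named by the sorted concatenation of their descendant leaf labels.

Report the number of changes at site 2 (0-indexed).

2

AE@0: {G} ∪ {A} = {A,G} (union, +1)
GJ@0: {G} ∪ {A} = {A,G} (union, +1)
AEGJ@0: {A,G} ∩ {A,G} = {A,G} (intersection, +0)
AEGJM@0: {A,G} ∪ {C} = {A,C,G} (union, +1)
AE@1: {A} ∪ {C} = {A,C} (union, +1)
GJ@1: {T} ∩ {T} = {T} (intersection, +0)
AEGJ@1: {A,C} ∪ {T} = {A,C,T} (union, +1)
AEGJM@1: {A,C,T} ∩ {T} = {T} (intersection, +0)
AE@2: {G} ∪ {T} = {G,T} (union, +1)
GJ@2: {G} ∪ {T} = {G,T} (union, +1)
AEGJ@2: {G,T} ∩ {G,T} = {G,T} (intersection, +0)
AEGJM@2: {G,T} ∩ {G} = {G} (intersection, +0)
AE@3: {A} ∪ {G} = {A,G} (union, +1)
GJ@3: {A} ∩ {A} = {A} (intersection, +0)
AEGJ@3: {A,G} ∩ {A} = {A} (intersection, +0)
AEGJM@3: {A} ∪ {G} = {A,G} (union, +1)
AE@4: {A} ∪ {C} = {A,C} (union, +1)
GJ@4: {C} ∪ {T} = {C,T} (union, +1)
AEGJ@4: {A,C} ∩ {C,T} = {C} (intersection, +0)
AEGJM@4: {C} ∪ {A} = {A,C} (union, +1)
AE@5: {T} ∪ {A} = {A,T} (union, +1)
GJ@5: {A} ∪ {G} = {A,G} (union, +1)
AEGJ@5: {A,T} ∩ {A,G} = {A} (intersection, +0)
AEGJM@5: {A} ∪ {G} = {A,G} (union, +1)
AE@6: {G} ∪ {A} = {A,G} (union, +1)
GJ@6: {G} ∩ {G} = {G} (intersection, +0)
AEGJ@6: {A,G} ∩ {G} = {G} (intersection, +0)
AEGJM@6: {G} ∩ {G} = {G} (intersection, +0)
per-site changes: [3, 2, 2, 2, 3, 3, 1]; total = 16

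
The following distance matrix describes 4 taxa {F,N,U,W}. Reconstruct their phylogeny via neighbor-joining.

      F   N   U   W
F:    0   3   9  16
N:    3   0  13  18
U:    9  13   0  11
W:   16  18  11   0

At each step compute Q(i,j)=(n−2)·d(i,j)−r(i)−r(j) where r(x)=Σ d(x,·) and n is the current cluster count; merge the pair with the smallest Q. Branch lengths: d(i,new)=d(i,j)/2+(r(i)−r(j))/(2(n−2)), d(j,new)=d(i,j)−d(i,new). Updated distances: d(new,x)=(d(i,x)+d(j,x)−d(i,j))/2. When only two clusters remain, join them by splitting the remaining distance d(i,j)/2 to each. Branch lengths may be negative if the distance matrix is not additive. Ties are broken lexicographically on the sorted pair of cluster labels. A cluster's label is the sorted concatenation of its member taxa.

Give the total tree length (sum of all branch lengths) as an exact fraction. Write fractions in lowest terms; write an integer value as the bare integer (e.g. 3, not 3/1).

iteration 1: select F,N (d=3, Q=-56); attach at lengths (0, 3); label the merged cluster FN
  updated: d(FN,U)=19/2, d(FN,W)=31/2
iteration 2: select FN,U (d=19/2, Q=-36); attach at lengths (7, 5/2); label the merged cluster FNU
  updated: d(FNU,W)=17/2
iteration 3: select FNU,W (d=17/2); attach at lengths (17/4, 17/4); label the merged cluster FNUW
final tree: (((F:0,N:3):7,U:5/2):17/4,W:17/4)
total length: 21

21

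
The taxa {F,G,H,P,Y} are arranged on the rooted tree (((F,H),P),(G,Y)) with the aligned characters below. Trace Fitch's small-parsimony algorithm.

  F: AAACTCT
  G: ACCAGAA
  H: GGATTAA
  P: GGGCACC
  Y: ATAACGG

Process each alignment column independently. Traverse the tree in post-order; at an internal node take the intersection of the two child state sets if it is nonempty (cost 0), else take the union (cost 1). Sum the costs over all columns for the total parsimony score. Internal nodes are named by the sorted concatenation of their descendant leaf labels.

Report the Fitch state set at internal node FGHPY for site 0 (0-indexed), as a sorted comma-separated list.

site 0, node FH: F={A} ∪ H={G} → {A,G} (+1)
site 0, node FHP: FH={A,G} ∩ P={G} → {G} (+0)
site 0, node GY: G={A} ∩ Y={A} → {A} (+0)
site 0, node FGHPY: FHP={G} ∪ GY={A} → {A,G} (+1)
site 1, node FH: F={A} ∪ H={G} → {A,G} (+1)
site 1, node FHP: FH={A,G} ∩ P={G} → {G} (+0)
site 1, node GY: G={C} ∪ Y={T} → {C,T} (+1)
site 1, node FGHPY: FHP={G} ∪ GY={C,T} → {C,G,T} (+1)
site 2, node FH: F={A} ∩ H={A} → {A} (+0)
site 2, node FHP: FH={A} ∪ P={G} → {A,G} (+1)
site 2, node GY: G={C} ∪ Y={A} → {A,C} (+1)
site 2, node FGHPY: FHP={A,G} ∩ GY={A,C} → {A} (+0)
site 3, node FH: F={C} ∪ H={T} → {C,T} (+1)
site 3, node FHP: FH={C,T} ∩ P={C} → {C} (+0)
site 3, node GY: G={A} ∩ Y={A} → {A} (+0)
site 3, node FGHPY: FHP={C} ∪ GY={A} → {A,C} (+1)
site 4, node FH: F={T} ∩ H={T} → {T} (+0)
site 4, node FHP: FH={T} ∪ P={A} → {A,T} (+1)
site 4, node GY: G={G} ∪ Y={C} → {C,G} (+1)
site 4, node FGHPY: FHP={A,T} ∪ GY={C,G} → {A,C,G,T} (+1)
site 5, node FH: F={C} ∪ H={A} → {A,C} (+1)
site 5, node FHP: FH={A,C} ∩ P={C} → {C} (+0)
site 5, node GY: G={A} ∪ Y={G} → {A,G} (+1)
site 5, node FGHPY: FHP={C} ∪ GY={A,G} → {A,C,G} (+1)
site 6, node FH: F={T} ∪ H={A} → {A,T} (+1)
site 6, node FHP: FH={A,T} ∪ P={C} → {A,C,T} (+1)
site 6, node GY: G={A} ∪ Y={G} → {A,G} (+1)
site 6, node FGHPY: FHP={A,C,T} ∩ GY={A,G} → {A} (+0)
per-site changes: [2, 3, 2, 2, 3, 3, 3]; total = 18

A,G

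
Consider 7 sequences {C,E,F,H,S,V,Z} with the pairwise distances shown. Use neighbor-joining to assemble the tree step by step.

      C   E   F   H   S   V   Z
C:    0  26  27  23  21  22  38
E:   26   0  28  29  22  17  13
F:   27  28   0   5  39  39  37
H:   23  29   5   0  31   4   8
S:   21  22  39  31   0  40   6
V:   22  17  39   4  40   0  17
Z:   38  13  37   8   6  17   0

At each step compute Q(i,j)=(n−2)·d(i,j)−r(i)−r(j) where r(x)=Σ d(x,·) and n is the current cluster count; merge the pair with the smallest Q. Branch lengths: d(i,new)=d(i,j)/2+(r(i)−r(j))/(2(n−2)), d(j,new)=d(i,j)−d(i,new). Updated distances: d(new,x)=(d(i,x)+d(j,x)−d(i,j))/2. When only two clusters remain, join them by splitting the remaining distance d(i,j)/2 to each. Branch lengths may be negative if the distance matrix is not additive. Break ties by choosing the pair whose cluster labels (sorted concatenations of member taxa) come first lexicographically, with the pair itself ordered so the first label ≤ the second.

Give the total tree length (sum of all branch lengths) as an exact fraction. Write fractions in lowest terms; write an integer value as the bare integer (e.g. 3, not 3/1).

1. join F+H (d=5, Q=-250) ⇒ FH; edges |F|=10, |H|=-5
  updated: d(C,FH)=45/2, d(E,FH)=26, d(FH,S)=65/2, d(FH,V)=19, d(FH,Z)=20
2. join S+Z (d=6, Q=-383/2) ⇒ SZ; edges |S|=103/16, |Z|=-7/16
  updated: d(C,SZ)=53/2, d(E,SZ)=29/2, d(FH,SZ)=93/4, d(SZ,V)=51/2
3. join E+SZ (d=29/2, Q=-519/4) ⇒ ESZ; edges |E|=149/24, |SZ|=199/24
  updated: d(C,ESZ)=19, d(ESZ,FH)=139/8, d(ESZ,V)=14
4. join C+FH (d=45/2, Q=-619/8) ⇒ CFH; edges |C|=397/32, |FH|=323/32
  updated: d(CFH,ESZ)=111/16, d(CFH,V)=37/4
5. join CFH+ESZ (d=111/16, Q=-483/16) ⇒ CEFHSZ; edges |CFH|=35/32, |ESZ|=187/32
  updated: d(CEFHSZ,V)=261/32
6. join CEFHSZ+V (d=261/32) ⇒ CEFHSVZ; edges |CEFHSZ|=261/64, |V|=261/64
final tree: (((C:397/32,(F:10,H:-5):323/32):35/32,(E:149/24,(S:103/16,Z:-7/16):199/24):187/32):261/64,V:261/64)
total length: 2019/32

2019/32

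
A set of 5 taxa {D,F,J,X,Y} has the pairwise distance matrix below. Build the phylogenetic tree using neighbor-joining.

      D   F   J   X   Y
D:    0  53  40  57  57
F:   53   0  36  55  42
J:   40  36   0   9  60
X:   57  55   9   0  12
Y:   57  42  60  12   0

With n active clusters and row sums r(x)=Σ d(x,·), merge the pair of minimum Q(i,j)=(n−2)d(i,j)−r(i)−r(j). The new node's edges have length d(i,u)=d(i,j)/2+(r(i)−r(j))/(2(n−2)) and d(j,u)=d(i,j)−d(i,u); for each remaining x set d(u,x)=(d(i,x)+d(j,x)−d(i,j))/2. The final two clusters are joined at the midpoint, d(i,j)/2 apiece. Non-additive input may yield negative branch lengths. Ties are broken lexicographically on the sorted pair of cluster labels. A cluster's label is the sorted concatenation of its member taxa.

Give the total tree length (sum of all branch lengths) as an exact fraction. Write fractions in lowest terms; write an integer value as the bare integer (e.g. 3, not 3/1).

761/8

iteration 1: select X,Y (d=12, Q=-268); attach at lengths (-1/3, 37/3); label the merged cluster XY
  updated: d(D,XY)=51, d(F,XY)=85/2, d(J,XY)=57/2
iteration 2: select D,F (d=53, Q=-339/2); attach at lengths (237/8, 187/8); label the merged cluster DF
  updated: d(DF,J)=23/2, d(DF,XY)=81/4
iteration 3: select DF,J (d=23/2, Q=-241/4); attach at lengths (13/8, 79/8); label the merged cluster DFJ
  updated: d(DFJ,XY)=149/8
iteration 4: select DFJ,XY (d=149/8); attach at lengths (149/16, 149/16); label the merged cluster DFJXY
final tree: (((D:237/8,F:187/8):13/8,J:79/8):149/16,(X:-1/3,Y:37/3):149/16)
total length: 761/8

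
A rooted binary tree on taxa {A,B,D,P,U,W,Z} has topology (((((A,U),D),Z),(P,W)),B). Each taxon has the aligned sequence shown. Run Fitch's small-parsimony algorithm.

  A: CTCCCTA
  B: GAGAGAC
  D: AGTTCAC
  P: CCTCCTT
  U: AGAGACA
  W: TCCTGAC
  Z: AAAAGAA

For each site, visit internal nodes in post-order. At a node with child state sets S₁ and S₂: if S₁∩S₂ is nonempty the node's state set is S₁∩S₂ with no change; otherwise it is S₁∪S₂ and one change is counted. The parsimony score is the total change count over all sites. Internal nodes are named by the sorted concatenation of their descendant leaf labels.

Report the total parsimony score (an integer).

AU@0: {C} ∪ {A} = {A,C} (union, +1)
ADU@0: {A,C} ∩ {A} = {A} (intersection, +0)
ADUZ@0: {A} ∩ {A} = {A} (intersection, +0)
PW@0: {C} ∪ {T} = {C,T} (union, +1)
ADPUWZ@0: {A} ∪ {C,T} = {A,C,T} (union, +1)
ABDPUWZ@0: {A,C,T} ∪ {G} = {A,C,G,T} (union, +1)
AU@1: {T} ∪ {G} = {G,T} (union, +1)
ADU@1: {G,T} ∩ {G} = {G} (intersection, +0)
ADUZ@1: {G} ∪ {A} = {A,G} (union, +1)
PW@1: {C} ∩ {C} = {C} (intersection, +0)
ADPUWZ@1: {A,G} ∪ {C} = {A,C,G} (union, +1)
ABDPUWZ@1: {A,C,G} ∩ {A} = {A} (intersection, +0)
AU@2: {C} ∪ {A} = {A,C} (union, +1)
ADU@2: {A,C} ∪ {T} = {A,C,T} (union, +1)
ADUZ@2: {A,C,T} ∩ {A} = {A} (intersection, +0)
PW@2: {T} ∪ {C} = {C,T} (union, +1)
ADPUWZ@2: {A} ∪ {C,T} = {A,C,T} (union, +1)
ABDPUWZ@2: {A,C,T} ∪ {G} = {A,C,G,T} (union, +1)
AU@3: {C} ∪ {G} = {C,G} (union, +1)
ADU@3: {C,G} ∪ {T} = {C,G,T} (union, +1)
ADUZ@3: {C,G,T} ∪ {A} = {A,C,G,T} (union, +1)
PW@3: {C} ∪ {T} = {C,T} (union, +1)
ADPUWZ@3: {A,C,G,T} ∩ {C,T} = {C,T} (intersection, +0)
ABDPUWZ@3: {C,T} ∪ {A} = {A,C,T} (union, +1)
AU@4: {C} ∪ {A} = {A,C} (union, +1)
ADU@4: {A,C} ∩ {C} = {C} (intersection, +0)
ADUZ@4: {C} ∪ {G} = {C,G} (union, +1)
PW@4: {C} ∪ {G} = {C,G} (union, +1)
ADPUWZ@4: {C,G} ∩ {C,G} = {C,G} (intersection, +0)
ABDPUWZ@4: {C,G} ∩ {G} = {G} (intersection, +0)
AU@5: {T} ∪ {C} = {C,T} (union, +1)
ADU@5: {C,T} ∪ {A} = {A,C,T} (union, +1)
ADUZ@5: {A,C,T} ∩ {A} = {A} (intersection, +0)
PW@5: {T} ∪ {A} = {A,T} (union, +1)
ADPUWZ@5: {A} ∩ {A,T} = {A} (intersection, +0)
ABDPUWZ@5: {A} ∩ {A} = {A} (intersection, +0)
AU@6: {A} ∩ {A} = {A} (intersection, +0)
ADU@6: {A} ∪ {C} = {A,C} (union, +1)
ADUZ@6: {A,C} ∩ {A} = {A} (intersection, +0)
PW@6: {T} ∪ {C} = {C,T} (union, +1)
ADPUWZ@6: {A} ∪ {C,T} = {A,C,T} (union, +1)
ABDPUWZ@6: {A,C,T} ∩ {C} = {C} (intersection, +0)
per-site changes: [4, 3, 5, 5, 3, 3, 3]; total = 26

26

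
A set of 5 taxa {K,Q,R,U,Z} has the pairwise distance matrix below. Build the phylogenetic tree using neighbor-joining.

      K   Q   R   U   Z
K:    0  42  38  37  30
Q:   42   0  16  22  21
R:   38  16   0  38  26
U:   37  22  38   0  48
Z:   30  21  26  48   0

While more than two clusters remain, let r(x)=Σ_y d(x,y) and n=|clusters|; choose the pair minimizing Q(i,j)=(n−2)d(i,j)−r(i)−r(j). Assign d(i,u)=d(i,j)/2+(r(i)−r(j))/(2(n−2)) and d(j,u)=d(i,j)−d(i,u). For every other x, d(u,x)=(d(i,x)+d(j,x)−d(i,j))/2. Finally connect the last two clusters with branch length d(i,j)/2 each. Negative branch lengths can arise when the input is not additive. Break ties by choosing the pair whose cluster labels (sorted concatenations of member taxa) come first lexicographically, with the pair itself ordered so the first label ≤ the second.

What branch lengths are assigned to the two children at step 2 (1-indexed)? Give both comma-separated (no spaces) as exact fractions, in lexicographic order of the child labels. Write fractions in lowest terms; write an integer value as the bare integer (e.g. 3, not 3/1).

6,11

iteration 1: select K,Z (d=30, Q=-182); attach at lengths (56/3, 34/3); label the merged cluster KZ
  updated: d(KZ,Q)=33/2, d(KZ,R)=17, d(KZ,U)=55/2
iteration 2: select KZ,R (d=17, Q=-98); attach at lengths (6, 11); label the merged cluster KRZ
  updated: d(KRZ,Q)=31/4, d(KRZ,U)=97/4
iteration 3: select KRZ,Q (d=31/4, Q=-54); attach at lengths (5, 11/4); label the merged cluster KQRZ
  updated: d(KQRZ,U)=77/4
iteration 4: select KQRZ,U (d=77/4); attach at lengths (77/8, 77/8); label the merged cluster KQRUZ
final tree: ((((K:56/3,Z:34/3):6,R:11):5,Q:11/4):77/8,U:77/8)
total length: 74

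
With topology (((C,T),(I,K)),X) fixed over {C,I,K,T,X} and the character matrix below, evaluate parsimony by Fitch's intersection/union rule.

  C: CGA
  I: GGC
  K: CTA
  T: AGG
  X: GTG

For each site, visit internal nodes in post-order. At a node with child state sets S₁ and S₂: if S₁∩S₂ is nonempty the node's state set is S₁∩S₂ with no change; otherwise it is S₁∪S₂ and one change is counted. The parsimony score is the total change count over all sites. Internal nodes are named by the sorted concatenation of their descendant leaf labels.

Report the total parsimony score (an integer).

CT@0: {C} ∪ {A} = {A,C} (union, +1)
IK@0: {G} ∪ {C} = {C,G} (union, +1)
CIKT@0: {A,C} ∩ {C,G} = {C} (intersection, +0)
CIKTX@0: {C} ∪ {G} = {C,G} (union, +1)
CT@1: {G} ∩ {G} = {G} (intersection, +0)
IK@1: {G} ∪ {T} = {G,T} (union, +1)
CIKT@1: {G} ∩ {G,T} = {G} (intersection, +0)
CIKTX@1: {G} ∪ {T} = {G,T} (union, +1)
CT@2: {A} ∪ {G} = {A,G} (union, +1)
IK@2: {C} ∪ {A} = {A,C} (union, +1)
CIKT@2: {A,G} ∩ {A,C} = {A} (intersection, +0)
CIKTX@2: {A} ∪ {G} = {A,G} (union, +1)
per-site changes: [3, 2, 3]; total = 8

8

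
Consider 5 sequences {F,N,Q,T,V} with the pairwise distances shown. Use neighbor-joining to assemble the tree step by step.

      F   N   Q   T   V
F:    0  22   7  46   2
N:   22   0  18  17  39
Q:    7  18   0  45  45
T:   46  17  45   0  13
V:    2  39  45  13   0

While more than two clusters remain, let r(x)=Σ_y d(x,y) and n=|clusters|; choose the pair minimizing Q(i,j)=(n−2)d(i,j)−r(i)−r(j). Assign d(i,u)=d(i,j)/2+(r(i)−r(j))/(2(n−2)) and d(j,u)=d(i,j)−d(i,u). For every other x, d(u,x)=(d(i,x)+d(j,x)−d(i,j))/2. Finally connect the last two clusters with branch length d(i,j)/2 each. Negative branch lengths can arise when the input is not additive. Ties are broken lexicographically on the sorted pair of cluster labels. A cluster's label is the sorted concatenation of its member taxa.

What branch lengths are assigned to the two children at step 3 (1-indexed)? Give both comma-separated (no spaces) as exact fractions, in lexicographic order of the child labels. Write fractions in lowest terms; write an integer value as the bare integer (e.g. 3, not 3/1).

step 1: merge (T,V) at d=13, Q=-181; branch lengths T→61/6, V→17/6; new cluster TV
  updated: d(F,TV)=35/2, d(N,TV)=43/2, d(Q,TV)=77/2
step 2: merge (F,Q) at d=7, Q=-96; branch lengths F→-3/4, Q→31/4; new cluster FQ
  updated: d(FQ,N)=33/2, d(FQ,TV)=49/2
step 3: merge (FQ,N) at d=33/2, Q=-125/2; branch lengths FQ→39/4, N→27/4; new cluster FNQ
  updated: d(FNQ,TV)=59/4
step 4: merge (FNQ,TV) at d=59/4; branch lengths FNQ→59/8, TV→59/8; new cluster FNQTV
final tree: (((F:-3/4,Q:31/4):39/4,N:27/4):59/8,(T:61/6,V:17/6):59/8)
total length: 205/4

39/4,27/4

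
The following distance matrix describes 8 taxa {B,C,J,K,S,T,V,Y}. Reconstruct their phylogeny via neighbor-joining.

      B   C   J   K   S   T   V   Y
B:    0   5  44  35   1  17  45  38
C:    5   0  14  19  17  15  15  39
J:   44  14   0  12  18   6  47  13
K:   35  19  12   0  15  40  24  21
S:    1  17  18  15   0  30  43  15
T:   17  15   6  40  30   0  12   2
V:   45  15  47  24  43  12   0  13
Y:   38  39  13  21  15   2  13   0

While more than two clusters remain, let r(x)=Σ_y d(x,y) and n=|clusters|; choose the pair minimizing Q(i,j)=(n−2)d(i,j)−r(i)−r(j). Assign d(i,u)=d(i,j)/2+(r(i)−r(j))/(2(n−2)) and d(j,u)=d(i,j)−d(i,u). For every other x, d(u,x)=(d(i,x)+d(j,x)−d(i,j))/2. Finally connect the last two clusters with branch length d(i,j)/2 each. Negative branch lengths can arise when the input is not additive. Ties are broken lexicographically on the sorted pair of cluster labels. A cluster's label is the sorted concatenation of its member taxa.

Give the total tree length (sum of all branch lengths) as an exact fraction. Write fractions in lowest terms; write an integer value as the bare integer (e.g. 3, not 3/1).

1857/32

iteration 1: select B,S (d=1, Q=-318); attach at lengths (13/3, -10/3); label the merged cluster BS
  updated: d(BS,C)=21/2, d(BS,J)=61/2, d(BS,K)=49/2, d(BS,T)=23, d(BS,V)=87/2, d(BS,Y)=26
iteration 2: select BS,C (d=21/2, Q=-218); attach at lengths (49/5, 7/10); label the merged cluster BCS
  updated: d(BCS,J)=17, d(BCS,K)=33/2, d(BCS,T)=55/4, d(BCS,V)=24, d(BCS,Y)=109/4
iteration 3: select J,K (d=12, Q=-321/2); attach at lengths (59/16, 133/16); label the merged cluster JK
  updated: d(BCS,JK)=43/4, d(JK,T)=17, d(JK,V)=59/2, d(JK,Y)=11
iteration 4: select BCS,JK (d=43/4, Q=-447/4); attach at lengths (53/8, 33/8); label the merged cluster BCJKS
  updated: d(BCJKS,T)=10, d(BCJKS,V)=171/8, d(BCJKS,Y)=55/4
iteration 5: select BCJKS,T (d=10, Q=-393/8); attach at lengths (329/32, -9/32); label the merged cluster BCJKST
  updated: d(BCJKST,V)=187/16, d(BCJKST,Y)=23/8
iteration 6: select BCJKST,V (d=187/16, Q=-441/16); attach at lengths (25/32, 349/32); label the merged cluster BCJKSTV
  updated: d(BCJKSTV,Y)=67/32
iteration 7: select BCJKSTV,Y (d=67/32); attach at lengths (67/64, 67/64); label the merged cluster BCJKSTVY
final tree: ((((((B:13/3,S:-10/3):49/5,C:7/10):53/8,(J:59/16,K:133/16):33/8):329/32,T:-9/32):25/32,V:349/32):67/64,Y:67/64)
total length: 1857/32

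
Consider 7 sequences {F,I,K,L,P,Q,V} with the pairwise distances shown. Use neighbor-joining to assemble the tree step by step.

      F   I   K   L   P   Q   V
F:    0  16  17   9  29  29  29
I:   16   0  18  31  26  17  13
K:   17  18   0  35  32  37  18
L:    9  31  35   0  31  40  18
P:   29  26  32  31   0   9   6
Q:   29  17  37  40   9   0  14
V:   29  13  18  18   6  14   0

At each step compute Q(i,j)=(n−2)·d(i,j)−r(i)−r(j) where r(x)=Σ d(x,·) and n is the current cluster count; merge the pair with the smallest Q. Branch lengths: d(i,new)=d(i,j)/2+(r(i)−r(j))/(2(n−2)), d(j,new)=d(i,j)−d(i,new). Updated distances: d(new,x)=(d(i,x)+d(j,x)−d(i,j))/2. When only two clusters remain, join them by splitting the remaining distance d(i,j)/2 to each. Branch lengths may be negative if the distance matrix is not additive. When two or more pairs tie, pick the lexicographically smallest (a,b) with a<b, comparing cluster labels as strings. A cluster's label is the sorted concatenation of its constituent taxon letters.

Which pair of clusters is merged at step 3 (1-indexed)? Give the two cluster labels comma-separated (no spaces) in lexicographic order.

PQ,V

step 1: merge (F,L) at d=9, Q=-248; branch lengths F→1, L→8; new cluster FL
  updated: d(FL,I)=19, d(FL,K)=43/2, d(FL,P)=51/2, d(FL,Q)=30, d(FL,V)=19
step 2: merge (P,Q) at d=9, Q=-339/2; branch lengths P→55/16, Q→89/16; new cluster PQ
  updated: d(FL,PQ)=93/4, d(I,PQ)=17, d(K,PQ)=30, d(PQ,V)=11/2
step 3: merge (PQ,V) at d=11/2, Q=-459/4; branch lengths PQ→49/8, V→-5/8; new cluster PQV
  updated: d(FL,PQV)=147/8, d(I,PQV)=49/4, d(K,PQV)=85/4
step 4: merge (FL,K) at d=43/2, Q=-613/8; branch lengths FL→329/32, K→359/32; new cluster FKL
  updated: d(FKL,I)=31/4, d(FKL,PQV)=145/16
step 5: merge (FKL,I) at d=31/4, Q=-465/16; branch lengths FKL→73/32, I→175/32; new cluster FIKL
  updated: d(FIKL,PQV)=217/32
step 6: merge (FIKL,PQV) at d=217/32; branch lengths FIKL→217/64, PQV→217/64; new cluster FIKLPQV
final tree: ((((F:1,L:8):329/32,K:359/32):73/32,I:175/32):217/64,((P:55/16,Q:89/16):49/8,V:-5/8):217/64)
total length: 1905/32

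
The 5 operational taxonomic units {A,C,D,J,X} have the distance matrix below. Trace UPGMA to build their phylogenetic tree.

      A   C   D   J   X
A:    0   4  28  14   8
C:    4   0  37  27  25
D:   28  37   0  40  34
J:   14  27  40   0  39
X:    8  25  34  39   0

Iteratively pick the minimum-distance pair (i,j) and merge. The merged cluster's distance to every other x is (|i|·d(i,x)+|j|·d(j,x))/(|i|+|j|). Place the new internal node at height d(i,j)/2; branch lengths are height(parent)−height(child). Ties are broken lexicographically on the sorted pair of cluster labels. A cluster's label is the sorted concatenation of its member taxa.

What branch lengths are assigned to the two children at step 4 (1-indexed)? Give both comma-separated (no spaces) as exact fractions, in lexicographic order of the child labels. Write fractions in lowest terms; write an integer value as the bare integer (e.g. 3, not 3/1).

step 1: merge (A,C) at d=4; branch lengths A→2, C→2; new cluster AC
  updated: d(AC,D)=65/2, d(AC,J)=41/2, d(AC,X)=33/2
step 2: merge (AC,X) at d=33/2; branch lengths AC→25/4, X→33/4; new cluster ACX
  updated: d(ACX,D)=33, d(ACX,J)=80/3
step 3: merge (ACX,J) at d=80/3; branch lengths ACX→61/12, J→40/3; new cluster ACJX
  updated: d(ACJX,D)=139/4
step 4: merge (ACJX,D) at d=139/4; branch lengths ACJX→97/24, D→139/8; new cluster ACDJX
final tree: ((((A:2,C:2):25/4,X:33/4):61/12,J:40/3):97/24,D:139/8)
total length: 175/3

97/24,139/8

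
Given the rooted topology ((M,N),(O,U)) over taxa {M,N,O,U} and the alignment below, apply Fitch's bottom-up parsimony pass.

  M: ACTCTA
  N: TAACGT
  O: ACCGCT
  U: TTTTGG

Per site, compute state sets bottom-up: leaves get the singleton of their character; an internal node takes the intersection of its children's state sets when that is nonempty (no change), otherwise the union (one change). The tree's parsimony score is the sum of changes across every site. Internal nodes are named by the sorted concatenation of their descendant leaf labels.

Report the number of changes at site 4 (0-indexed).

[col 0] MN: children M:{A}, N:{T} ∪→ {A,T}; cost 1
[col 0] OU: children O:{A}, U:{T} ∪→ {A,T}; cost 1
[col 0] MNOU: children MN:{A,T}, OU:{A,T} ∩→ {A,T}; cost 0
[col 1] MN: children M:{C}, N:{A} ∪→ {A,C}; cost 1
[col 1] OU: children O:{C}, U:{T} ∪→ {C,T}; cost 1
[col 1] MNOU: children MN:{A,C}, OU:{C,T} ∩→ {C}; cost 0
[col 2] MN: children M:{T}, N:{A} ∪→ {A,T}; cost 1
[col 2] OU: children O:{C}, U:{T} ∪→ {C,T}; cost 1
[col 2] MNOU: children MN:{A,T}, OU:{C,T} ∩→ {T}; cost 0
[col 3] MN: children M:{C}, N:{C} ∩→ {C}; cost 0
[col 3] OU: children O:{G}, U:{T} ∪→ {G,T}; cost 1
[col 3] MNOU: children MN:{C}, OU:{G,T} ∪→ {C,G,T}; cost 1
[col 4] MN: children M:{T}, N:{G} ∪→ {G,T}; cost 1
[col 4] OU: children O:{C}, U:{G} ∪→ {C,G}; cost 1
[col 4] MNOU: children MN:{G,T}, OU:{C,G} ∩→ {G}; cost 0
[col 5] MN: children M:{A}, N:{T} ∪→ {A,T}; cost 1
[col 5] OU: children O:{T}, U:{G} ∪→ {G,T}; cost 1
[col 5] MNOU: children MN:{A,T}, OU:{G,T} ∩→ {T}; cost 0
per-site changes: [2, 2, 2, 2, 2, 2]; total = 12

2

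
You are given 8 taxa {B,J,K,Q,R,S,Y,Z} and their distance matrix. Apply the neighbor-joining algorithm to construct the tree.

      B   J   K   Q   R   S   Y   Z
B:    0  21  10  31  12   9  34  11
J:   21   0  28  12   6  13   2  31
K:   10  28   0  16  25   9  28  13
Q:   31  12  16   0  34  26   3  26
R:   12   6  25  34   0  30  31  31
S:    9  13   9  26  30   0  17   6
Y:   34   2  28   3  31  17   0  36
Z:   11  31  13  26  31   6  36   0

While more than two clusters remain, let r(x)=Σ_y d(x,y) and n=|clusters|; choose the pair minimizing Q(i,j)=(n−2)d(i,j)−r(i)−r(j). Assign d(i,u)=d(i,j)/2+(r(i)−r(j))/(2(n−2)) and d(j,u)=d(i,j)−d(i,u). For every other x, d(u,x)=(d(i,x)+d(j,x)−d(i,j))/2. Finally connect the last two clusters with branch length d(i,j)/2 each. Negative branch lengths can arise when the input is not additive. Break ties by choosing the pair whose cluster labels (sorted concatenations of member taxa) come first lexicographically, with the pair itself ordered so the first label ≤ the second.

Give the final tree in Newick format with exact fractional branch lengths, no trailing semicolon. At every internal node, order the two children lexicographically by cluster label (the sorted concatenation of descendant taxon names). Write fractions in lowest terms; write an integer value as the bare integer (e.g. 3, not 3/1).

(((B:103/64,((J:-11/20,(Q:5/4,Y:7/4):121/20):51/8,R:75/8):521/64):185/64,K:315/64):197/128,(S:37/48,Z:251/48):197/128)

iteration 1: select Q,Y (d=3, Q=-281); attach at lengths (5/4, 7/4); label the merged cluster QY
  updated: d(B,QY)=31, d(J,QY)=11/2, d(K,QY)=41/2, d(QY,R)=31, d(QY,S)=20, d(QY,Z)=59/2
iteration 2: select J,QY (d=11/2, Q=-429/2); attach at lengths (-11/20, 121/20); label the merged cluster JQY
  updated: d(B,JQY)=93/4, d(JQY,K)=43/2, d(JQY,R)=63/4, d(JQY,S)=55/4, d(JQY,Z)=55/2
iteration 3: select JQY,R (d=63/4, Q=-305/2); attach at lengths (51/8, 75/8); label the merged cluster JQRY
  updated: d(B,JQRY)=39/4, d(JQRY,K)=123/8, d(JQRY,S)=14, d(JQRY,Z)=171/8
iteration 4: select S,Z (d=6, Q=-571/8); attach at lengths (37/48, 251/48); label the merged cluster SZ
  updated: d(B,SZ)=7, d(JQRY,SZ)=235/16, d(K,SZ)=8
iteration 5: select B,JQRY (d=39/4, Q=-753/16); attach at lengths (103/64, 521/64); label the merged cluster BJQRY
  updated: d(BJQRY,K)=125/16, d(BJQRY,SZ)=191/32
iteration 6: select BJQRY,K (d=125/16, Q=-697/32); attach at lengths (185/64, 315/64); label the merged cluster BJKQRY
  updated: d(BJKQRY,SZ)=197/64
iteration 7: select BJKQRY,SZ (d=197/64); attach at lengths (197/128, 197/128); label the merged cluster BJKQRSYZ
final tree: (((B:103/64,((J:-11/20,(Q:5/4,Y:7/4):121/20):51/8,R:75/8):521/64):185/64,K:315/64):197/128,(S:37/48,Z:251/48):197/128)
total length: 3257/64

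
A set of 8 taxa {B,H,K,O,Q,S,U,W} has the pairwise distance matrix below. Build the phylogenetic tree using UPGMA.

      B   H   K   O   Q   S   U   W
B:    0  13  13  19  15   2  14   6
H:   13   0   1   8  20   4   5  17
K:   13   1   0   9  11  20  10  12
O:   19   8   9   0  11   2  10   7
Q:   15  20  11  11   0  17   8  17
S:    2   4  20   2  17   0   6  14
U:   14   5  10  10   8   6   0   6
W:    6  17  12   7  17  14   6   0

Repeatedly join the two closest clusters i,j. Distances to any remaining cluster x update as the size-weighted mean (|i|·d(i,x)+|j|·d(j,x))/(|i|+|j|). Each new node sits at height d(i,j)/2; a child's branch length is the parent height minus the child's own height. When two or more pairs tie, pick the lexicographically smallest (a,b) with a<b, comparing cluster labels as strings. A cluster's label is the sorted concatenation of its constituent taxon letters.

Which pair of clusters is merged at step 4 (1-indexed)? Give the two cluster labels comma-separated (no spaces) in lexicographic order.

HK,O

iteration 1: select H,K (d=1); attach at lengths (1/2, 1/2); label the merged cluster HK
  updated: d(B,HK)=13, d(HK,O)=17/2, d(HK,Q)=31/2, d(HK,S)=12, d(HK,U)=15/2, d(HK,W)=29/2
iteration 2: select B,S (d=2); attach at lengths (1, 1); label the merged cluster BS
  updated: d(BS,HK)=25/2, d(BS,O)=21/2, d(BS,Q)=16, d(BS,U)=10, d(BS,W)=10
iteration 3: select U,W (d=6); attach at lengths (3, 3); label the merged cluster UW
  updated: d(BS,UW)=10, d(HK,UW)=11, d(O,UW)=17/2, d(Q,UW)=25/2
iteration 4: select HK,O (d=17/2); attach at lengths (15/4, 17/4); label the merged cluster HKO
  updated: d(BS,HKO)=71/6, d(HKO,Q)=14, d(HKO,UW)=61/6
iteration 5: select BS,UW (d=10); attach at lengths (4, 2); label the merged cluster BSUW
  updated: d(BSUW,HKO)=11, d(BSUW,Q)=57/4
iteration 6: select BSUW,HKO (d=11); attach at lengths (1/2, 5/4); label the merged cluster BHKOSUW
  updated: d(BHKOSUW,Q)=99/7
iteration 7: select BHKOSUW,Q (d=99/7); attach at lengths (11/7, 99/14); label the merged cluster BHKOQSUW
final tree: ((((B:1,S:1):4,(U:3,W:3):2):1/2,((H:1/2,K:1/2):15/4,O:17/4):5/4):11/7,Q:99/14)
total length: 935/28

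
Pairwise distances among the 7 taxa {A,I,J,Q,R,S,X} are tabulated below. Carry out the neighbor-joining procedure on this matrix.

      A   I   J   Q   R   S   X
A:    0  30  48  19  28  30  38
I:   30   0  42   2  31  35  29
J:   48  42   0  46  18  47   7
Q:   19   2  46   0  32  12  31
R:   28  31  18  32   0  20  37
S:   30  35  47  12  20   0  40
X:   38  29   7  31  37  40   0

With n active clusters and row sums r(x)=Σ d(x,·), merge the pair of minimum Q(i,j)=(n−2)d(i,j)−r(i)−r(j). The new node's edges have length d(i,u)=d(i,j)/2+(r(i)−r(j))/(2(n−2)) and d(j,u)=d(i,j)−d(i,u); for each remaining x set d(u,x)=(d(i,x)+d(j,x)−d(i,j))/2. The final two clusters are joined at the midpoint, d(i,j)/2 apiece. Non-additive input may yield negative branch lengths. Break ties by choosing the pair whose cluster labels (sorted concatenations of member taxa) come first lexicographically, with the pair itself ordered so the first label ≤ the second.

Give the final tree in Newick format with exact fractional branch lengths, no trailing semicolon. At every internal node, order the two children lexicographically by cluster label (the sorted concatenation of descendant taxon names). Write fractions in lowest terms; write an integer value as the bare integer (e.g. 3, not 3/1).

step 1: merge (J,X) at d=7, Q=-355; branch lengths J→61/10, X→9/10; new cluster JX
  updated: d(A,JX)=79/2, d(I,JX)=32, d(JX,Q)=35, d(JX,R)=24, d(JX,S)=40
step 2: merge (I,Q) at d=2, Q=-222; branch lengths I→19/4, Q→-11/4; new cluster IQ
  updated: d(A,IQ)=47/2, d(IQ,JX)=65/2, d(IQ,R)=61/2, d(IQ,S)=45/2
step 3: merge (JX,R) at d=24, Q=-333/2; branch lengths JX→211/12, R→77/12; new cluster JRX
  updated: d(A,JRX)=87/4, d(IQ,JRX)=39/2, d(JRX,S)=18
step 4: merge (A,IQ) at d=47/2, Q=-375/4; branch lengths A→227/16, IQ→149/16; new cluster AIQ
  updated: d(AIQ,JRX)=71/8, d(AIQ,S)=29/2
step 5: merge (AIQ,JRX) at d=71/8, Q=-331/8; branch lengths AIQ→43/16, JRX→99/16; new cluster AIJQRX
  updated: d(AIJQRX,S)=189/16
step 6: merge (AIJQRX,S) at d=189/16; branch lengths AIJQRX→189/32, S→189/32; new cluster AIJQRSX
final tree: (((A:227/16,(I:19/4,Q:-11/4):149/16):43/16,((J:61/10,X:9/10):211/12,R:77/12):99/16):189/32,S:189/32)
total length: 1235/16

(((A:227/16,(I:19/4,Q:-11/4):149/16):43/16,((J:61/10,X:9/10):211/12,R:77/12):99/16):189/32,S:189/32)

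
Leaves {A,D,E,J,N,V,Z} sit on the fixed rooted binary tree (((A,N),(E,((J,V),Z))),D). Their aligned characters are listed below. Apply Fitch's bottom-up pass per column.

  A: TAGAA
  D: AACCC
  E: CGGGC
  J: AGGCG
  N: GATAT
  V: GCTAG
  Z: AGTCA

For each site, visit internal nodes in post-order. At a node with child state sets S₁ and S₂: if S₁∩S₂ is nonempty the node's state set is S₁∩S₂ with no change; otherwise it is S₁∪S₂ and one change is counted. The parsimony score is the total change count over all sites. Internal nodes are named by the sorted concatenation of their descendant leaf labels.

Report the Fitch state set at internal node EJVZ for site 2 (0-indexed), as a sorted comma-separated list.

site 0, node AN: A={T} ∪ N={G} → {G,T} (+1)
site 0, node JV: J={A} ∪ V={G} → {A,G} (+1)
site 0, node JVZ: JV={A,G} ∩ Z={A} → {A} (+0)
site 0, node EJVZ: E={C} ∪ JVZ={A} → {A,C} (+1)
site 0, node AEJNVZ: AN={G,T} ∪ EJVZ={A,C} → {A,C,G,T} (+1)
site 0, node ADEJNVZ: AEJNVZ={A,C,G,T} ∩ D={A} → {A} (+0)
site 1, node AN: A={A} ∩ N={A} → {A} (+0)
site 1, node JV: J={G} ∪ V={C} → {C,G} (+1)
site 1, node JVZ: JV={C,G} ∩ Z={G} → {G} (+0)
site 1, node EJVZ: E={G} ∩ JVZ={G} → {G} (+0)
site 1, node AEJNVZ: AN={A} ∪ EJVZ={G} → {A,G} (+1)
site 1, node ADEJNVZ: AEJNVZ={A,G} ∩ D={A} → {A} (+0)
site 2, node AN: A={G} ∪ N={T} → {G,T} (+1)
site 2, node JV: J={G} ∪ V={T} → {G,T} (+1)
site 2, node JVZ: JV={G,T} ∩ Z={T} → {T} (+0)
site 2, node EJVZ: E={G} ∪ JVZ={T} → {G,T} (+1)
site 2, node AEJNVZ: AN={G,T} ∩ EJVZ={G,T} → {G,T} (+0)
site 2, node ADEJNVZ: AEJNVZ={G,T} ∪ D={C} → {C,G,T} (+1)
site 3, node AN: A={A} ∩ N={A} → {A} (+0)
site 3, node JV: J={C} ∪ V={A} → {A,C} (+1)
site 3, node JVZ: JV={A,C} ∩ Z={C} → {C} (+0)
site 3, node EJVZ: E={G} ∪ JVZ={C} → {C,G} (+1)
site 3, node AEJNVZ: AN={A} ∪ EJVZ={C,G} → {A,C,G} (+1)
site 3, node ADEJNVZ: AEJNVZ={A,C,G} ∩ D={C} → {C} (+0)
site 4, node AN: A={A} ∪ N={T} → {A,T} (+1)
site 4, node JV: J={G} ∩ V={G} → {G} (+0)
site 4, node JVZ: JV={G} ∪ Z={A} → {A,G} (+1)
site 4, node EJVZ: E={C} ∪ JVZ={A,G} → {A,C,G} (+1)
site 4, node AEJNVZ: AN={A,T} ∩ EJVZ={A,C,G} → {A} (+0)
site 4, node ADEJNVZ: AEJNVZ={A} ∪ D={C} → {A,C} (+1)
per-site changes: [4, 2, 4, 3, 4]; total = 17

G,T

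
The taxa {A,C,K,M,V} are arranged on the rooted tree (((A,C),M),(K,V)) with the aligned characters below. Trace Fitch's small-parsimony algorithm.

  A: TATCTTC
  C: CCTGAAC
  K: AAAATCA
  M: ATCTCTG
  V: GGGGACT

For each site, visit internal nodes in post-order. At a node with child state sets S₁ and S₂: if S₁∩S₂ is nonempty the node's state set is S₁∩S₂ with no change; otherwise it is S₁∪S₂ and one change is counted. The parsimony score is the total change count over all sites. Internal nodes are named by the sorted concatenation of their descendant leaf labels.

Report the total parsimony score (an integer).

20

[col 0] AC: children A:{T}, C:{C} ∪→ {C,T}; cost 1
[col 0] ACM: children AC:{C,T}, M:{A} ∪→ {A,C,T}; cost 1
[col 0] KV: children K:{A}, V:{G} ∪→ {A,G}; cost 1
[col 0] ACKMV: children ACM:{A,C,T}, KV:{A,G} ∩→ {A}; cost 0
[col 1] AC: children A:{A}, C:{C} ∪→ {A,C}; cost 1
[col 1] ACM: children AC:{A,C}, M:{T} ∪→ {A,C,T}; cost 1
[col 1] KV: children K:{A}, V:{G} ∪→ {A,G}; cost 1
[col 1] ACKMV: children ACM:{A,C,T}, KV:{A,G} ∩→ {A}; cost 0
[col 2] AC: children A:{T}, C:{T} ∩→ {T}; cost 0
[col 2] ACM: children AC:{T}, M:{C} ∪→ {C,T}; cost 1
[col 2] KV: children K:{A}, V:{G} ∪→ {A,G}; cost 1
[col 2] ACKMV: children ACM:{C,T}, KV:{A,G} ∪→ {A,C,G,T}; cost 1
[col 3] AC: children A:{C}, C:{G} ∪→ {C,G}; cost 1
[col 3] ACM: children AC:{C,G}, M:{T} ∪→ {C,G,T}; cost 1
[col 3] KV: children K:{A}, V:{G} ∪→ {A,G}; cost 1
[col 3] ACKMV: children ACM:{C,G,T}, KV:{A,G} ∩→ {G}; cost 0
[col 4] AC: children A:{T}, C:{A} ∪→ {A,T}; cost 1
[col 4] ACM: children AC:{A,T}, M:{C} ∪→ {A,C,T}; cost 1
[col 4] KV: children K:{T}, V:{A} ∪→ {A,T}; cost 1
[col 4] ACKMV: children ACM:{A,C,T}, KV:{A,T} ∩→ {A,T}; cost 0
[col 5] AC: children A:{T}, C:{A} ∪→ {A,T}; cost 1
[col 5] ACM: children AC:{A,T}, M:{T} ∩→ {T}; cost 0
[col 5] KV: children K:{C}, V:{C} ∩→ {C}; cost 0
[col 5] ACKMV: children ACM:{T}, KV:{C} ∪→ {C,T}; cost 1
[col 6] AC: children A:{C}, C:{C} ∩→ {C}; cost 0
[col 6] ACM: children AC:{C}, M:{G} ∪→ {C,G}; cost 1
[col 6] KV: children K:{A}, V:{T} ∪→ {A,T}; cost 1
[col 6] ACKMV: children ACM:{C,G}, KV:{A,T} ∪→ {A,C,G,T}; cost 1
per-site changes: [3, 3, 3, 3, 3, 2, 3]; total = 20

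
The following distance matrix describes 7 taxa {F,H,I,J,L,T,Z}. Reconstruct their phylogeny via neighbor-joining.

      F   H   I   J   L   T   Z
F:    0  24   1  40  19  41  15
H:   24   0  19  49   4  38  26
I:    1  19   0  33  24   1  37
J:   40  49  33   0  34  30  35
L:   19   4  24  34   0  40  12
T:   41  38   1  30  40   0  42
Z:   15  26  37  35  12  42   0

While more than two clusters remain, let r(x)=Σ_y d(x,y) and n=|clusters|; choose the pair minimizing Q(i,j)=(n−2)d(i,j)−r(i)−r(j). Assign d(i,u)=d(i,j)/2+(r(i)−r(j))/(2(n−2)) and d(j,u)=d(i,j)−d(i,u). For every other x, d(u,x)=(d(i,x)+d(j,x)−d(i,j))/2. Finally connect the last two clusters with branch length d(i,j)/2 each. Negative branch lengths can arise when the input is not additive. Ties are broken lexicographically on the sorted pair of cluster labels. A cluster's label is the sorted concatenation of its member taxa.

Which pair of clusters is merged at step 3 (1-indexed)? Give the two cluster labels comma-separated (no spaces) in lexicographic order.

IT,J

step 1: merge (I,T) at d=1, Q=-302; branch lengths I→-36/5, T→41/5; new cluster IT
  updated: d(F,IT)=41/2, d(H,IT)=28, d(IT,J)=31, d(IT,L)=63/2, d(IT,Z)=39
step 2: merge (H,L) at d=4, Q=-431/2; branch lengths H→93/16, L→-29/16; new cluster HL
  updated: d(F,HL)=39/2, d(HL,IT)=111/4, d(HL,J)=79/2, d(HL,Z)=17
step 3: merge (IT,J) at d=31, Q=-683/4; branch lengths IT→263/24, J→481/24; new cluster IJT
  updated: d(F,IJT)=59/4, d(HL,IJT)=145/8, d(IJT,Z)=43/2
step 4: merge (F,IJT) at d=59/4, Q=-593/8; branch lengths F→195/32, IJT→277/32; new cluster FIJT
  updated: d(FIJT,HL)=183/16, d(FIJT,Z)=87/8
step 5: merge (FIJT,HL) at d=183/16, Q=-629/16; branch lengths FIJT→85/32, HL→281/32; new cluster FHIJLT
  updated: d(FHIJLT,Z)=263/32
step 6: merge (FHIJLT,Z) at d=263/32; branch lengths FHIJLT→263/64, Z→263/64; new cluster FHIJLTZ
final tree: (((F:195/32,((I:-36/5,T:41/5):263/24,J:481/24):277/32):85/32,(H:93/16,L:-29/16):281/32):263/64,Z:263/64)
total length: 2253/32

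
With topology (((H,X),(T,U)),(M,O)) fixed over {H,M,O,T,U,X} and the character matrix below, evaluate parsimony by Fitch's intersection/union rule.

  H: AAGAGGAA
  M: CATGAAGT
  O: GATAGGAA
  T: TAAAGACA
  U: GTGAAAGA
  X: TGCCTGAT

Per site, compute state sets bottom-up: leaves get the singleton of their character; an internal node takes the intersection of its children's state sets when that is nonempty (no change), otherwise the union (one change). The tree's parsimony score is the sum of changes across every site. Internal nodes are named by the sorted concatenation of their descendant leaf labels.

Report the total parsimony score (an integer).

site 0, node HX: H={A} ∪ X={T} → {A,T} (+1)
site 0, node TU: T={T} ∪ U={G} → {G,T} (+1)
site 0, node HTUX: HX={A,T} ∩ TU={G,T} → {T} (+0)
site 0, node MO: M={C} ∪ O={G} → {C,G} (+1)
site 0, node HMOTUX: HTUX={T} ∪ MO={C,G} → {C,G,T} (+1)
site 1, node HX: H={A} ∪ X={G} → {A,G} (+1)
site 1, node TU: T={A} ∪ U={T} → {A,T} (+1)
site 1, node HTUX: HX={A,G} ∩ TU={A,T} → {A} (+0)
site 1, node MO: M={A} ∩ O={A} → {A} (+0)
site 1, node HMOTUX: HTUX={A} ∩ MO={A} → {A} (+0)
site 2, node HX: H={G} ∪ X={C} → {C,G} (+1)
site 2, node TU: T={A} ∪ U={G} → {A,G} (+1)
site 2, node HTUX: HX={C,G} ∩ TU={A,G} → {G} (+0)
site 2, node MO: M={T} ∩ O={T} → {T} (+0)
site 2, node HMOTUX: HTUX={G} ∪ MO={T} → {G,T} (+1)
site 3, node HX: H={A} ∪ X={C} → {A,C} (+1)
site 3, node TU: T={A} ∩ U={A} → {A} (+0)
site 3, node HTUX: HX={A,C} ∩ TU={A} → {A} (+0)
site 3, node MO: M={G} ∪ O={A} → {A,G} (+1)
site 3, node HMOTUX: HTUX={A} ∩ MO={A,G} → {A} (+0)
site 4, node HX: H={G} ∪ X={T} → {G,T} (+1)
site 4, node TU: T={G} ∪ U={A} → {A,G} (+1)
site 4, node HTUX: HX={G,T} ∩ TU={A,G} → {G} (+0)
site 4, node MO: M={A} ∪ O={G} → {A,G} (+1)
site 4, node HMOTUX: HTUX={G} ∩ MO={A,G} → {G} (+0)
site 5, node HX: H={G} ∩ X={G} → {G} (+0)
site 5, node TU: T={A} ∩ U={A} → {A} (+0)
site 5, node HTUX: HX={G} ∪ TU={A} → {A,G} (+1)
site 5, node MO: M={A} ∪ O={G} → {A,G} (+1)
site 5, node HMOTUX: HTUX={A,G} ∩ MO={A,G} → {A,G} (+0)
site 6, node HX: H={A} ∩ X={A} → {A} (+0)
site 6, node TU: T={C} ∪ U={G} → {C,G} (+1)
site 6, node HTUX: HX={A} ∪ TU={C,G} → {A,C,G} (+1)
site 6, node MO: M={G} ∪ O={A} → {A,G} (+1)
site 6, node HMOTUX: HTUX={A,C,G} ∩ MO={A,G} → {A,G} (+0)
site 7, node HX: H={A} ∪ X={T} → {A,T} (+1)
site 7, node TU: T={A} ∩ U={A} → {A} (+0)
site 7, node HTUX: HX={A,T} ∩ TU={A} → {A} (+0)
site 7, node MO: M={T} ∪ O={A} → {A,T} (+1)
site 7, node HMOTUX: HTUX={A} ∩ MO={A,T} → {A} (+0)
per-site changes: [4, 2, 3, 2, 3, 2, 3, 2]; total = 21

21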